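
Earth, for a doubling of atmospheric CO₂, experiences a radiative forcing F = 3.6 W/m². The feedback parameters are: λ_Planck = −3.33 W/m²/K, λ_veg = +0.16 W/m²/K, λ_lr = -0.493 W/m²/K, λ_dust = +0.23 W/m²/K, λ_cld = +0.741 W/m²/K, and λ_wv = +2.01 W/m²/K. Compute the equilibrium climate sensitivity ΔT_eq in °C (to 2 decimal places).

5.28 °C

Net feedback parameter λ = (−3.33) + (+0.16) + (-0.493) + (+0.23) + (+0.741) + (+2.01) = -0.682 W/m²/K.
ΔT = −F/λ = −3.6/(-0.682) = 5.28 °C.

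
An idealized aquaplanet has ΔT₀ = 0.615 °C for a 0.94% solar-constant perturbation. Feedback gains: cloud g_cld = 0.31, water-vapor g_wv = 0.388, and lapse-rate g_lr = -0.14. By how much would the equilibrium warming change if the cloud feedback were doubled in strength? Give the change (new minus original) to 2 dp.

Original: g = 0.558, ΔT = 0.615/(1−0.558) = 1.3914 °C.
With doubled cloud: g' = 0.868, ΔT' = 0.615/(1−0.868) = 4.6591 °C.
Change = 4.6591 − 1.3914 = 3.27 °C.

3.27 °C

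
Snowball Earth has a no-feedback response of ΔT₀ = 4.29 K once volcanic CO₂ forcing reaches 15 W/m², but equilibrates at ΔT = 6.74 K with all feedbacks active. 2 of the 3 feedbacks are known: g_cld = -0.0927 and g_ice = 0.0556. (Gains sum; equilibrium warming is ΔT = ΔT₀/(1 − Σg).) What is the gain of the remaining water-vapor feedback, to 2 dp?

0.40

Amplification A = ΔT/ΔT₀ = 6.74/4.29 = 1.571.
Total gain g = 1 − 1/A = 1 − 1/1.571 = 0.3635.
Known gains sum to -0.0927 + 0.0556 = -0.0371.
g_wv = 0.3635 + 0.0371 = 0.40.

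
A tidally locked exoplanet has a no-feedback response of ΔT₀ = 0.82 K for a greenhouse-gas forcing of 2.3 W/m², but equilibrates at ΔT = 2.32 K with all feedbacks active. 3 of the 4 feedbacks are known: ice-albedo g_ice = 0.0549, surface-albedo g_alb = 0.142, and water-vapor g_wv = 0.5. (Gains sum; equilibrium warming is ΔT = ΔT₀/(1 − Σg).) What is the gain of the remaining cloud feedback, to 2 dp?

Amplification A = ΔT/ΔT₀ = 2.32/0.82 = 2.829.
Total gain g = 1 − 1/A = 1 − 1/2.829 = 0.6465.
Known gains sum to 0.0549 + 0.142 + 0.5 = 0.6969.
g_cld = 0.6465 − 0.6969 = -0.05.

-0.05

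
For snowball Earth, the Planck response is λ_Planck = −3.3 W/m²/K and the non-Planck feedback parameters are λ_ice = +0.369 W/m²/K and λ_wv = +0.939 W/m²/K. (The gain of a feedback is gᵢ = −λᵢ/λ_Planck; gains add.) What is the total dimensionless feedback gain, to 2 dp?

Convert to gains: g_ice = 0.369/3.3 = 0.1118; g_wv = 0.939/3.3 = 0.2845.
Total gain g = 0.3963.

0.40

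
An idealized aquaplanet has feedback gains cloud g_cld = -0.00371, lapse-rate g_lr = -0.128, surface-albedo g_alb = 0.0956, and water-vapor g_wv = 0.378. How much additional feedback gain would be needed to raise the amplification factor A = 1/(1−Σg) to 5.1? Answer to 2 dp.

0.46

Current total gain = 0.34189.
Target gain for A = 5.1: g* = 1 − 1/5.1 = 0.8039.
Additional gain needed = 0.8039 − 0.34189 = 0.46.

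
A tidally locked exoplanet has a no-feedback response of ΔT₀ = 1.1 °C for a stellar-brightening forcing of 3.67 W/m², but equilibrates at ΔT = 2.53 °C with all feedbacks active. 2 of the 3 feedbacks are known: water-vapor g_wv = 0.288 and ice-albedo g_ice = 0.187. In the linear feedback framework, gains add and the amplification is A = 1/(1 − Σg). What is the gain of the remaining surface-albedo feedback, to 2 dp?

0.09

Amplification A = ΔT/ΔT₀ = 2.53/1.1 = 2.3.
Total gain g = 1 − 1/A = 1 − 1/2.3 = 0.5652.
Known gains sum to 0.288 + 0.187 = 0.475.
g_alb = 0.5652 − 0.475 = 0.09.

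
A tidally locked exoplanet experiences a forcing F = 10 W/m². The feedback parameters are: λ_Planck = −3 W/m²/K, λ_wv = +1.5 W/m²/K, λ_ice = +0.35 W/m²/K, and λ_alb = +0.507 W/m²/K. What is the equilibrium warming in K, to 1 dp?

Net feedback parameter λ = (−3) + (+1.5) + (+0.35) + (+0.507) = -0.643 W/m²/K.
ΔT = −F/λ = −10/(-0.643) = 15.6 K.

15.6 K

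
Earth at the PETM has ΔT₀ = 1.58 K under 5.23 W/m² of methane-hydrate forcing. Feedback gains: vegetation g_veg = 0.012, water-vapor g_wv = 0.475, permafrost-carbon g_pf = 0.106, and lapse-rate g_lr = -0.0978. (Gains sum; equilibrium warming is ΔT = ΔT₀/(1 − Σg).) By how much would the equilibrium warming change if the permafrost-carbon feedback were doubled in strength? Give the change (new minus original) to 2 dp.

0.83 K

Original: g = 0.4952, ΔT = 1.58/(1−0.4952) = 3.1300 K.
With doubled permafrost-carbon: g' = 0.6012, ΔT' = 1.58/(1−0.6012) = 3.9619 K.
Change = 3.9619 − 3.1300 = 0.83 K.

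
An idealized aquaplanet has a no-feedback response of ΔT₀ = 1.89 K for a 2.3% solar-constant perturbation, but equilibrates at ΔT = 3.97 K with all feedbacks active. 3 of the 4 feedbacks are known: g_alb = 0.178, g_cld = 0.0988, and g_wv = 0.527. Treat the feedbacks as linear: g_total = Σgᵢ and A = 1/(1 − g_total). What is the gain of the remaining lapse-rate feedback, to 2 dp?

Amplification A = ΔT/ΔT₀ = 3.97/1.89 = 2.101.
Total gain g = 1 − 1/A = 1 − 1/2.101 = 0.524.
Known gains sum to 0.178 + 0.0988 + 0.527 = 0.8038.
g_lr = 0.524 − 0.8038 = -0.28.

-0.28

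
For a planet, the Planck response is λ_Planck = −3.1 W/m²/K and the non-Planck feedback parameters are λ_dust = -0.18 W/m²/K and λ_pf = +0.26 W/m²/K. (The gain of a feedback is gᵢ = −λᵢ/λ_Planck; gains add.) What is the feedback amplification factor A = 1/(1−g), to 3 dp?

1.026

Convert to gains: g_dust = -0.18/3.1 = -0.05806; g_pf = 0.26/3.1 = 0.08387.
Total gain g = 0.02581.
A = 1/(1 − 0.02581) = 1.026.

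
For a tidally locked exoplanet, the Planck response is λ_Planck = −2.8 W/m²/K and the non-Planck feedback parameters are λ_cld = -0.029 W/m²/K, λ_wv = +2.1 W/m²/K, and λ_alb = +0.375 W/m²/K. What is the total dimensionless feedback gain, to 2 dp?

0.87

Convert to gains: g_cld = -0.029/2.8 = -0.01036; g_wv = 2.1/2.8 = 0.75; g_alb = 0.375/2.8 = 0.1339.
Total gain g = 0.87354.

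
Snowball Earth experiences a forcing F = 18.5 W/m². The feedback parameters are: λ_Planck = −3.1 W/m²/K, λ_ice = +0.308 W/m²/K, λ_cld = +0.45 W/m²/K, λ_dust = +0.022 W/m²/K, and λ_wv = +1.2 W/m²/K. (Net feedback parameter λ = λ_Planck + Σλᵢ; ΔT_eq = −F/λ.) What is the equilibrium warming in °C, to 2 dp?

Net feedback parameter λ = (−3.1) + (+0.308) + (+0.45) + (+0.022) + (+1.2) = -1.12 W/m²/K.
ΔT = −F/λ = −18.5/(-1.12) = 16.52 °C.

16.52 °C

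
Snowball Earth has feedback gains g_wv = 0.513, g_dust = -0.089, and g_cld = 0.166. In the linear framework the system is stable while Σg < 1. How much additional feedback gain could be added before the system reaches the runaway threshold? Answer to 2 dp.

0.41

Current total gain = 0.513 − 0.089 + 0.166 = 0.59.
Margin to runaway = 1 − 0.59 = 0.41.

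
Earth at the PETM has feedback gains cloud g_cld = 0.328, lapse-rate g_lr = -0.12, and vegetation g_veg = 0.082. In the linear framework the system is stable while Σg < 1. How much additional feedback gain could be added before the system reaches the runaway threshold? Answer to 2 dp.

Current total gain = 0.328 − 0.12 + 0.082 = 0.29.
Margin to runaway = 1 − 0.29 = 0.71.

0.71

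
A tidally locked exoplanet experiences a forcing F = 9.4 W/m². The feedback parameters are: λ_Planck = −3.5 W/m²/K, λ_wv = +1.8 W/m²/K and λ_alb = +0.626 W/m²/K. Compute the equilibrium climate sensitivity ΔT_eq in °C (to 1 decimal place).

Net feedback parameter λ = (−3.5) + (+1.8) + (+0.626) = -1.074 W/m²/K.
ΔT = −F/λ = −9.4/(-1.074) = 8.8 °C.

8.8 °C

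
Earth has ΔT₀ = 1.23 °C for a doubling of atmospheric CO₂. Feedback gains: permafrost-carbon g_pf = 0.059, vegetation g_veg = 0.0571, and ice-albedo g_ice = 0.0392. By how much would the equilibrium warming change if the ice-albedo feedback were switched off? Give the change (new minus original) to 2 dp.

Original: g = 0.1553, ΔT = 1.23/(1−0.1553) = 1.4561 °C.
Without ice-albedo: g' = 0.1161, ΔT' = 1.23/(1−0.1161) = 1.3916 °C.
Change = 1.3916 − 1.4561 = -0.06 °C.

-0.06 °C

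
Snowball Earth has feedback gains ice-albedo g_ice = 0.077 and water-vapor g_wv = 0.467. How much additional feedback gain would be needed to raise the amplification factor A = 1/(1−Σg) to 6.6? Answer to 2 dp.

Current total gain = 0.544.
Target gain for A = 6.6: g* = 1 − 1/6.6 = 0.8485.
Additional gain needed = 0.8485 − 0.544 = 0.30.

0.30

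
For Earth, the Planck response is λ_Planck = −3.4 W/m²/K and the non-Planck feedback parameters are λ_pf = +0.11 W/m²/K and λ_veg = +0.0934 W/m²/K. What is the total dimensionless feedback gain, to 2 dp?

Convert to gains: g_pf = 0.11/3.4 = 0.03235; g_veg = 0.0934/3.4 = 0.02747.
Total gain g = 0.05982.

0.06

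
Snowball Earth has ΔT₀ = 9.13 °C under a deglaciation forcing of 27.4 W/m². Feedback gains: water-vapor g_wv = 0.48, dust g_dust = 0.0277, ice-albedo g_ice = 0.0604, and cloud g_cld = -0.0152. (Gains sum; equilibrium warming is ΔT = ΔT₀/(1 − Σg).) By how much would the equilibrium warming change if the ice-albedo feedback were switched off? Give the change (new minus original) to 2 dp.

-2.43 °C

Original: g = 0.5529, ΔT = 9.13/(1−0.5529) = 20.4205 °C.
Without ice-albedo: g' = 0.4925, ΔT' = 9.13/(1−0.4925) = 17.9901 °C.
Change = 17.9901 − 20.4205 = -2.43 °C.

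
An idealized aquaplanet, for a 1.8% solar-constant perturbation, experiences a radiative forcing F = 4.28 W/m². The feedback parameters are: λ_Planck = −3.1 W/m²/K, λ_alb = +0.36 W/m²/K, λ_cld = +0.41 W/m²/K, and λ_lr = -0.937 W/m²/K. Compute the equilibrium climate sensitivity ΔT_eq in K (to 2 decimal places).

1.31 K

Net feedback parameter λ = (−3.1) + (+0.36) + (+0.41) + (-0.937) = -3.267 W/m²/K.
ΔT = −F/λ = −4.28/(-3.267) = 1.31 K.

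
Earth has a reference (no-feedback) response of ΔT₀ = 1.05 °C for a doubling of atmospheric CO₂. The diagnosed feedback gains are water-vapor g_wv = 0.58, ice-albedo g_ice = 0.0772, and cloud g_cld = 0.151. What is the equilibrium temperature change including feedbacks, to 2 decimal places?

5.47 °C

Total gain g = 0.58 + 0.0772 + 0.151 = 0.8082.
Amplification A = 1/(1 − 0.8082) = 5.214.
ΔT = 1.05 × 5.214 = 5.47 °C.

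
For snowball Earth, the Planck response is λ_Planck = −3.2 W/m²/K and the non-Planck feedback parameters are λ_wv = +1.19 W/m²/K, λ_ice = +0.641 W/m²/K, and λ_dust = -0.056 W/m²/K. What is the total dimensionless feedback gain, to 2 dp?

0.55

Convert to gains: g_wv = 1.19/3.2 = 0.3719; g_ice = 0.641/3.2 = 0.2003; g_dust = -0.056/3.2 = -0.0175.
Total gain g = 0.5547.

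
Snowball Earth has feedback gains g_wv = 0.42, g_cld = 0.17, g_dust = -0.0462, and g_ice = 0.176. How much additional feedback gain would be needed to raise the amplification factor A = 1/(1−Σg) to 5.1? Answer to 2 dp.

0.08

Current total gain = 0.7198.
Target gain for A = 5.1: g* = 1 − 1/5.1 = 0.8039.
Additional gain needed = 0.8039 − 0.7198 = 0.08.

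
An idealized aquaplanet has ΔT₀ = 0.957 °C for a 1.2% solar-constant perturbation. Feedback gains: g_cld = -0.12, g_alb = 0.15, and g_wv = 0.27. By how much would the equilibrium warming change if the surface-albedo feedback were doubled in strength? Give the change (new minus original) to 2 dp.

Original: g = 0.3, ΔT = 0.957/(1−0.3) = 1.3671 °C.
With doubled surface-albedo: g' = 0.45, ΔT' = 0.957/(1−0.45) = 1.7400 °C.
Change = 1.7400 − 1.3671 = 0.37 °C.

0.37 °C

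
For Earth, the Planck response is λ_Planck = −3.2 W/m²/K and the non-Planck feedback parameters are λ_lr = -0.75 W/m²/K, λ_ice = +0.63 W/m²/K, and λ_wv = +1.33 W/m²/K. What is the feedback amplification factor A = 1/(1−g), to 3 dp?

1.608

Convert to gains: g_lr = -0.75/3.2 = -0.2344; g_ice = 0.63/3.2 = 0.1969; g_wv = 1.33/3.2 = 0.4156.
Total gain g = 0.3781.
A = 1/(1 − 0.3781) = 1.608.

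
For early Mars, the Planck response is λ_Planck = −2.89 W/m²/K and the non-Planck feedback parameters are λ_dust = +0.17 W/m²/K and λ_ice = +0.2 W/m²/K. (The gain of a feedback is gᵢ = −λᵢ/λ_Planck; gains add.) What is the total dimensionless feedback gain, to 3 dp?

0.128

Convert to gains: g_dust = 0.17/2.89 = 0.05882; g_ice = 0.2/2.89 = 0.0692.
Total gain g = 0.12802.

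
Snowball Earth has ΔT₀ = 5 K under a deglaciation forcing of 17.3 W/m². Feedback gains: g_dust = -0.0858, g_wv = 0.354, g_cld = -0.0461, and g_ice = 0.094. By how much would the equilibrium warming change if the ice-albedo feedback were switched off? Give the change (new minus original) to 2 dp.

-0.88 K

Original: g = 0.3161, ΔT = 5/(1−0.3161) = 7.3110 K.
Without ice-albedo: g' = 0.2221, ΔT' = 5/(1−0.2221) = 6.4276 K.
Change = 6.4276 − 7.3110 = -0.88 K.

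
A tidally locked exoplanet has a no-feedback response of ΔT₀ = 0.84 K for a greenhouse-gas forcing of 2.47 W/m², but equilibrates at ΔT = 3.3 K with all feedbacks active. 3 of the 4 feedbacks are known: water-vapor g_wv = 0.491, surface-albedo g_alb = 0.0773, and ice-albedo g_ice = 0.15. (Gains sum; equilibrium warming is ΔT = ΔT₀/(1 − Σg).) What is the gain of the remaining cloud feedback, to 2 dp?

0.03

Amplification A = ΔT/ΔT₀ = 3.3/0.84 = 3.929.
Total gain g = 1 − 1/A = 1 − 1/3.929 = 0.7455.
Known gains sum to 0.491 + 0.0773 + 0.15 = 0.7183.
g_cld = 0.7455 − 0.7183 = 0.03.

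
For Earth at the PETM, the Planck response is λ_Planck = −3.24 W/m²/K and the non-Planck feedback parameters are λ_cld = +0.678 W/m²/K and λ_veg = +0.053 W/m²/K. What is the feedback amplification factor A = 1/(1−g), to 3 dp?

1.291

Convert to gains: g_cld = 0.678/3.24 = 0.2093; g_veg = 0.053/3.24 = 0.01636.
Total gain g = 0.22566.
A = 1/(1 − 0.22566) = 1.291.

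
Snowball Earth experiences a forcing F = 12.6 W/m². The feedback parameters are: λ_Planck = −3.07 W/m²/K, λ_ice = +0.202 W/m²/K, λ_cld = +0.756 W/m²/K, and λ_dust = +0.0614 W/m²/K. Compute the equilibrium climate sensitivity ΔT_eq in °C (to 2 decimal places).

Net feedback parameter λ = (−3.07) + (+0.202) + (+0.756) + (+0.0614) = -2.0506 W/m²/K.
ΔT = −F/λ = −12.6/(-2.0506) = 6.14 °C.

6.14 °C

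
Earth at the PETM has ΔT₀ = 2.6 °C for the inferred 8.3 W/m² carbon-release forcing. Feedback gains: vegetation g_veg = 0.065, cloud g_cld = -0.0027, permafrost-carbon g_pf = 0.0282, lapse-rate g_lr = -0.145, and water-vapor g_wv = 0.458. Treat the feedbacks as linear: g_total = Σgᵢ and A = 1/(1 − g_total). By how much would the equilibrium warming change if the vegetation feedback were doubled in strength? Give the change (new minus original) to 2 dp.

Original: g = 0.4035, ΔT = 2.6/(1−0.4035) = 4.3588 °C.
With doubled vegetation: g' = 0.4685, ΔT' = 2.6/(1−0.4685) = 4.8918 °C.
Change = 4.8918 − 4.3588 = 0.53 °C.

0.53 °C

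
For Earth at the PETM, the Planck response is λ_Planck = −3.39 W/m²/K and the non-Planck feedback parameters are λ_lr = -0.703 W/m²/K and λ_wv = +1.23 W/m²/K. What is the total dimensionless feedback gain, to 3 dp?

Convert to gains: g_lr = -0.703/3.39 = -0.2074; g_wv = 1.23/3.39 = 0.3628.
Total gain g = 0.1554.

0.155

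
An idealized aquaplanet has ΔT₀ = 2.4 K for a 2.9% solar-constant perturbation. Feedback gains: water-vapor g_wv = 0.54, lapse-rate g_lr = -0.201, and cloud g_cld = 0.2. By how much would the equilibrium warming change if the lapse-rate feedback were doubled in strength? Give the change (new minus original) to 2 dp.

-1.58 K

Original: g = 0.539, ΔT = 2.4/(1−0.539) = 5.2061 K.
With doubled lapse-rate: g' = 0.338, ΔT' = 2.4/(1−0.338) = 3.6254 K.
Change = 3.6254 − 5.2061 = -1.58 K.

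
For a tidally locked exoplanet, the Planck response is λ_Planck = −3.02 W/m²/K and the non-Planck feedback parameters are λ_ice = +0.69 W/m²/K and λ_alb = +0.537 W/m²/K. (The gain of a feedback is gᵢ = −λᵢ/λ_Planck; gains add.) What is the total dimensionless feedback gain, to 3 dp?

Convert to gains: g_ice = 0.69/3.02 = 0.2285; g_alb = 0.537/3.02 = 0.1778.
Total gain g = 0.4063.

0.406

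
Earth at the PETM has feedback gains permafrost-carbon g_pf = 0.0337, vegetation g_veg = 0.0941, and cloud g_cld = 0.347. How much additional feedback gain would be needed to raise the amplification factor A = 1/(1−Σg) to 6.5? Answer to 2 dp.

Current total gain = 0.4748.
Target gain for A = 6.5: g* = 1 − 1/6.5 = 0.8462.
Additional gain needed = 0.8462 − 0.4748 = 0.37.

0.37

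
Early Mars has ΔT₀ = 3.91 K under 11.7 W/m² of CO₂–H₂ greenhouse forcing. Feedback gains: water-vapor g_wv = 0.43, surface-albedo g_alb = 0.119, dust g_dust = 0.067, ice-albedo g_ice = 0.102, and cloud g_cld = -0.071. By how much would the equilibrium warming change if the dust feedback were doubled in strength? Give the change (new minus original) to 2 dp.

Original: g = 0.647, ΔT = 3.91/(1−0.647) = 11.0765 K.
With doubled dust: g' = 0.714, ΔT' = 3.91/(1−0.714) = 13.6713 K.
Change = 13.6713 − 11.0765 = 2.59 K.

2.59 K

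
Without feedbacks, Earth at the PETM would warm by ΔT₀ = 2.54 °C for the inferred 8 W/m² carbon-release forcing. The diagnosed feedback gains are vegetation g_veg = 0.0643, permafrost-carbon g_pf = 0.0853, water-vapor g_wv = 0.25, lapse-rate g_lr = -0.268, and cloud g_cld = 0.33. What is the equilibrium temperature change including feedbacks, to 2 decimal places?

4.72 °C

Total gain g = 0.0643 + 0.0853 + 0.25 − 0.268 + 0.33 = 0.4616.
Amplification A = 1/(1 − 0.4616) = 1.857.
ΔT = 2.54 × 1.857 = 4.72 °C.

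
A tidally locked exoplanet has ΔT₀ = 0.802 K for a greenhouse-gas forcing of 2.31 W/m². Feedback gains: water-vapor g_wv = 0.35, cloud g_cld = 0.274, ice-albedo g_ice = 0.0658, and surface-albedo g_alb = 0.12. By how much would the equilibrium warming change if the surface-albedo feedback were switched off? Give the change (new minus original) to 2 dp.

-1.63 K

Original: g = 0.8098, ΔT = 0.802/(1−0.8098) = 4.2166 K.
Without surface-albedo: g' = 0.6898, ΔT' = 0.802/(1−0.6898) = 2.5854 K.
Change = 2.5854 − 4.2166 = -1.63 K.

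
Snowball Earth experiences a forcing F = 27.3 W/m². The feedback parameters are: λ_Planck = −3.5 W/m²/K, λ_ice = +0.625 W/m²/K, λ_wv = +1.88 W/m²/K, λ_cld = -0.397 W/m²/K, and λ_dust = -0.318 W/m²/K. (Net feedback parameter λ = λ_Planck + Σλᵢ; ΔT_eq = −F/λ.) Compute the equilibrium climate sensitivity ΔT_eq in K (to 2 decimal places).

Net feedback parameter λ = (−3.5) + (+0.625) + (+1.88) + (-0.397) + (-0.318) = -1.71 W/m²/K.
ΔT = −F/λ = −27.3/(-1.71) = 15.96 K.

15.96 K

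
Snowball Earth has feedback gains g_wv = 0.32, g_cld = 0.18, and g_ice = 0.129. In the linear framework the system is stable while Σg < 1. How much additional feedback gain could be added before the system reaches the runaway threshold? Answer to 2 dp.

Current total gain = 0.32 + 0.18 + 0.129 = 0.629.
Margin to runaway = 1 − 0.629 = 0.37.

0.37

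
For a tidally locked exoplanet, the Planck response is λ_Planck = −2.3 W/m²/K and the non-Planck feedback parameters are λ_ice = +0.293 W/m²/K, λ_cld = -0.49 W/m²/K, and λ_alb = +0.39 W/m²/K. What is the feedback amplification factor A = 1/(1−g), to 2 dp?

Convert to gains: g_ice = 0.293/2.3 = 0.1274; g_cld = -0.49/2.3 = -0.213; g_alb = 0.39/2.3 = 0.1696.
Total gain g = 0.084.
A = 1/(1 − 0.084) = 1.09.

1.09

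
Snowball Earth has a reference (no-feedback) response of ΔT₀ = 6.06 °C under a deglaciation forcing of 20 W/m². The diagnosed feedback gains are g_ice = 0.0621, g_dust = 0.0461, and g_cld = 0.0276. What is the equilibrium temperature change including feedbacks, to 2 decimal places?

Total gain g = 0.0621 + 0.0461 + 0.0276 = 0.1358.
Amplification A = 1/(1 − 0.1358) = 1.157.
ΔT = 6.06 × 1.157 = 7.01 °C.

7.01 °C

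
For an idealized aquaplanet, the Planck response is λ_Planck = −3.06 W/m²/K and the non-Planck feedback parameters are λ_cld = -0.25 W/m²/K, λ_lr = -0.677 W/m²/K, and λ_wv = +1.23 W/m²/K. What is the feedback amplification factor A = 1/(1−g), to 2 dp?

Convert to gains: g_cld = -0.25/3.06 = -0.0817; g_lr = -0.677/3.06 = -0.2212; g_wv = 1.23/3.06 = 0.402.
Total gain g = 0.0991.
A = 1/(1 − 0.0991) = 1.11.

1.11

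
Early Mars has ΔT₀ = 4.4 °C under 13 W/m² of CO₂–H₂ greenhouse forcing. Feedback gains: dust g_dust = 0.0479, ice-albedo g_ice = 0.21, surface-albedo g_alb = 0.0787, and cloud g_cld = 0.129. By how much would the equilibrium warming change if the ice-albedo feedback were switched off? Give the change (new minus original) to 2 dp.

-2.32 °C

Original: g = 0.4656, ΔT = 4.4/(1−0.4656) = 8.2335 °C.
Without ice-albedo: g' = 0.2556, ΔT' = 4.4/(1−0.2556) = 5.9108 °C.
Change = 5.9108 − 8.2335 = -2.32 °C.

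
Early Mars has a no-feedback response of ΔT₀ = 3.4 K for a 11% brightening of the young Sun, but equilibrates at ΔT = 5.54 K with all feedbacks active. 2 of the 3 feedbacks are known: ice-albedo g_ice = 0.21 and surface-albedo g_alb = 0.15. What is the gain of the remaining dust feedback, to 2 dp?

Amplification A = ΔT/ΔT₀ = 5.54/3.4 = 1.629.
Total gain g = 1 − 1/A = 1 − 1/1.629 = 0.3861.
Known gains sum to 0.21 + 0.15 = 0.36.
g_dust = 0.3861 − 0.36 = 0.03.

0.03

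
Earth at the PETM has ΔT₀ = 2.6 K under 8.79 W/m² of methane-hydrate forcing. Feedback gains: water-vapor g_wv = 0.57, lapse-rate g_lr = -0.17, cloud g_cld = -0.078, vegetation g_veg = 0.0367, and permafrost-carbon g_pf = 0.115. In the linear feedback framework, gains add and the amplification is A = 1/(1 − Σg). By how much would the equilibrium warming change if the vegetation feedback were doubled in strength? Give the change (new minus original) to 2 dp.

0.37 K

Original: g = 0.4737, ΔT = 2.6/(1−0.4737) = 4.9401 K.
With doubled vegetation: g' = 0.5104, ΔT' = 2.6/(1−0.5104) = 5.3105 K.
Change = 5.3105 − 4.9401 = 0.37 K.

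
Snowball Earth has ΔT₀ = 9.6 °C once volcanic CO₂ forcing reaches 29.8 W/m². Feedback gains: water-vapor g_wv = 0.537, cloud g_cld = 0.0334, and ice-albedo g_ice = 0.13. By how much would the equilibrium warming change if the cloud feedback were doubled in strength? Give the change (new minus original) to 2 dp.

Original: g = 0.7004, ΔT = 9.6/(1−0.7004) = 32.0427 °C.
With doubled cloud: g' = 0.7338, ΔT' = 9.6/(1−0.7338) = 36.0631 °C.
Change = 36.0631 − 32.0427 = 4.02 °C.

4.02 °C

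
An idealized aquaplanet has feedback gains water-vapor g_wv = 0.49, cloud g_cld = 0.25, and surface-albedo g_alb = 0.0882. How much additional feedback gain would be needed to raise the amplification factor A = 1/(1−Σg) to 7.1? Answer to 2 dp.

Current total gain = 0.8282.
Target gain for A = 7.1: g* = 1 − 1/7.1 = 0.8592.
Additional gain needed = 0.8592 − 0.8282 = 0.03.

0.03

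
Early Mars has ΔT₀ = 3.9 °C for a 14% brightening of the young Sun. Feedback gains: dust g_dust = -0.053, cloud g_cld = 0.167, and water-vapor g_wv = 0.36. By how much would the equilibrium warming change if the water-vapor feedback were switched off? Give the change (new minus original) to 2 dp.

-3.01 °C

Original: g = 0.474, ΔT = 3.9/(1−0.474) = 7.4144 °C.
Without water-vapor: g' = 0.114, ΔT' = 3.9/(1−0.114) = 4.4018 °C.
Change = 4.4018 − 7.4144 = -3.01 °C.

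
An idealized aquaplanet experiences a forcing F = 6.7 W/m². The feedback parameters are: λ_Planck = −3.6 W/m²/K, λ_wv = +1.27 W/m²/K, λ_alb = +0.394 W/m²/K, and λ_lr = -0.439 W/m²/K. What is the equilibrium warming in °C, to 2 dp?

2.82 °C

Net feedback parameter λ = (−3.6) + (+1.27) + (+0.394) + (-0.439) = -2.375 W/m²/K.
ΔT = −F/λ = −6.7/(-2.375) = 2.82 °C.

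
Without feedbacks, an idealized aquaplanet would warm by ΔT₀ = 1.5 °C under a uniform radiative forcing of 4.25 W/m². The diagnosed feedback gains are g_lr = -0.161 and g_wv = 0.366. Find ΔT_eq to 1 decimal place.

1.9 °C

Total gain g = -0.161 + 0.366 = 0.205.
Amplification A = 1/(1 − 0.205) = 1.258.
ΔT = 1.5 × 1.258 = 1.9 °C.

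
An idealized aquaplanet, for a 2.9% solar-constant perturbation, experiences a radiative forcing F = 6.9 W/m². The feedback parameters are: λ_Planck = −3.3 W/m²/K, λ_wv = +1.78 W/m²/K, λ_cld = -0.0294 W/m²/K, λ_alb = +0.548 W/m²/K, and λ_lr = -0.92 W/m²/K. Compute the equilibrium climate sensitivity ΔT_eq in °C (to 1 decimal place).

Net feedback parameter λ = (−3.3) + (+1.78) + (-0.0294) + (+0.548) + (-0.92) = -1.9214 W/m²/K.
ΔT = −F/λ = −6.9/(-1.9214) = 3.6 °C.

3.6 °C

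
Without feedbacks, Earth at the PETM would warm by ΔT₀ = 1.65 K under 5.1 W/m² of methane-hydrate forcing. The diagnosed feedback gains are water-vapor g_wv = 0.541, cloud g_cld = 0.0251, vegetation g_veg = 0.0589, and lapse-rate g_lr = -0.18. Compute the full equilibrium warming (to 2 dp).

Total gain g = 0.541 + 0.0251 + 0.0589 − 0.18 = 0.445.
Amplification A = 1/(1 − 0.445) = 1.802.
ΔT = 1.65 × 1.802 = 2.97 K.

2.97 K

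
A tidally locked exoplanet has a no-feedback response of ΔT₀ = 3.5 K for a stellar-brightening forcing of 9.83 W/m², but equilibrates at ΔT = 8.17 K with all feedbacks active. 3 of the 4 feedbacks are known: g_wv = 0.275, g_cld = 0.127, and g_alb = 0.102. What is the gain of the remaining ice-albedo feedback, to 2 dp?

Amplification A = ΔT/ΔT₀ = 8.17/3.5 = 2.334.
Total gain g = 1 − 1/A = 1 − 1/2.334 = 0.5716.
Known gains sum to 0.275 + 0.127 + 0.102 = 0.504.
g_ice = 0.5716 − 0.504 = 0.07.

0.07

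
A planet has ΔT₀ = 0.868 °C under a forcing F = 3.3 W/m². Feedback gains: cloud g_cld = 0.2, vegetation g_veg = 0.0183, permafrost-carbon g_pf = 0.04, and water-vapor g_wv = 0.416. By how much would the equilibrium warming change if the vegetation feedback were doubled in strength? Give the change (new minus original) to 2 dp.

Original: g = 0.6743, ΔT = 0.868/(1−0.6743) = 2.6650 °C.
With doubled vegetation: g' = 0.6926, ΔT' = 0.868/(1−0.6926) = 2.8237 °C.
Change = 2.8237 − 2.6650 = 0.16 °C.

0.16 °C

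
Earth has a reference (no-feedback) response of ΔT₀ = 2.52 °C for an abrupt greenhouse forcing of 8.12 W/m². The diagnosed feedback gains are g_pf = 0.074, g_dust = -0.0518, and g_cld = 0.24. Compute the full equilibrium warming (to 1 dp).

3.4 °C

Total gain g = 0.074 − 0.0518 + 0.24 = 0.2622.
Amplification A = 1/(1 − 0.2622) = 1.355.
ΔT = 2.52 × 1.355 = 3.4 °C.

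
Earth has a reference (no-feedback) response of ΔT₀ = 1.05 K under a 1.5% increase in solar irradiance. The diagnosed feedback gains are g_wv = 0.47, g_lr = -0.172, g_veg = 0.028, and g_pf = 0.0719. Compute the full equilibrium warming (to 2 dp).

1.74 K

Total gain g = 0.47 − 0.172 + 0.028 + 0.0719 = 0.3979.
Amplification A = 1/(1 − 0.3979) = 1.661.
ΔT = 1.05 × 1.661 = 1.74 K.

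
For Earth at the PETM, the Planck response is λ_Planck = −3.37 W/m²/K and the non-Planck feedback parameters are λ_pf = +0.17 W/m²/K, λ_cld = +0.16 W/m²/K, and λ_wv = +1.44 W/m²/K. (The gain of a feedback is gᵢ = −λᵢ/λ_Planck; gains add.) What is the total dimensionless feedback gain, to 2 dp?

Convert to gains: g_pf = 0.17/3.37 = 0.05045; g_cld = 0.16/3.37 = 0.04748; g_wv = 1.44/3.37 = 0.4273.
Total gain g = 0.52523.

0.53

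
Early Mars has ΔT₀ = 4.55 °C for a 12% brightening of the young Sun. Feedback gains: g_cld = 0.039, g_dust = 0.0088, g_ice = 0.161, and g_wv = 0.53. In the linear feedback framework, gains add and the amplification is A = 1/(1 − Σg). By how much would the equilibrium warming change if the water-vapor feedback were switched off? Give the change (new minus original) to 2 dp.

Original: g = 0.7388, ΔT = 4.55/(1−0.7388) = 17.4196 °C.
Without water-vapor: g' = 0.2088, ΔT' = 4.55/(1−0.2088) = 5.7508 °C.
Change = 5.7508 − 17.4196 = -11.67 °C.

-11.67 °C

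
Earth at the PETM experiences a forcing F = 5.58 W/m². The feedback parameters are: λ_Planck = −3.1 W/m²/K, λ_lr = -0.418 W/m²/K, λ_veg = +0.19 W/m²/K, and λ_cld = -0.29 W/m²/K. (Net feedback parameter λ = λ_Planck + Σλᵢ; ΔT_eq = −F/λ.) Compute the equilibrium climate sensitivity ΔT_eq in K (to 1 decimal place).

Net feedback parameter λ = (−3.1) + (-0.418) + (+0.19) + (-0.29) = -3.618 W/m²/K.
ΔT = −F/λ = −5.58/(-3.618) = 1.5 K.

1.5 K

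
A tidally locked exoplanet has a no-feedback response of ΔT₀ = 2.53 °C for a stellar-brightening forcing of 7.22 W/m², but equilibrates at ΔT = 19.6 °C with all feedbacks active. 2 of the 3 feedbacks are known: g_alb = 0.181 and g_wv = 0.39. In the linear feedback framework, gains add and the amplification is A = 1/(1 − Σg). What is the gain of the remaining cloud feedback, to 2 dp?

Amplification A = ΔT/ΔT₀ = 19.6/2.53 = 7.747.
Total gain g = 1 − 1/A = 1 − 1/7.747 = 0.8709.
Known gains sum to 0.181 + 0.39 = 0.571.
g_cld = 0.8709 − 0.571 = 0.30.

0.30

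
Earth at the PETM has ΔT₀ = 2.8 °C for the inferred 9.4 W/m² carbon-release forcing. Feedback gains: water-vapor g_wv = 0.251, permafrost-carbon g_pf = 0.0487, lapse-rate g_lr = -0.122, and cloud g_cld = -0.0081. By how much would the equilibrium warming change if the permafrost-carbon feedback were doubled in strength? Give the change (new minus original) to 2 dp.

Original: g = 0.1696, ΔT = 2.8/(1−0.1696) = 3.3719 °C.
With doubled permafrost-carbon: g' = 0.2183, ΔT' = 2.8/(1−0.2183) = 3.5819 °C.
Change = 3.5819 − 3.3719 = 0.21 °C.

0.21 °C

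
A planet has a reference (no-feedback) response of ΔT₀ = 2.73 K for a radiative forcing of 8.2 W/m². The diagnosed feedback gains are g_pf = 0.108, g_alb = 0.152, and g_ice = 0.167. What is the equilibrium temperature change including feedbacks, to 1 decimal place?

4.8 K

Total gain g = 0.108 + 0.152 + 0.167 = 0.427.
Amplification A = 1/(1 − 0.427) = 1.745.
ΔT = 2.73 × 1.745 = 4.8 K.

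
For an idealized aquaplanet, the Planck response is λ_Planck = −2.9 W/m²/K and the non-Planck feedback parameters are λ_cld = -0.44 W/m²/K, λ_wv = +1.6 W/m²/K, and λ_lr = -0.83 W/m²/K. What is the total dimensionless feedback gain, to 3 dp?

Convert to gains: g_cld = -0.44/2.9 = -0.1517; g_wv = 1.6/2.9 = 0.5517; g_lr = -0.83/2.9 = -0.2862.
Total gain g = 0.1138.

0.114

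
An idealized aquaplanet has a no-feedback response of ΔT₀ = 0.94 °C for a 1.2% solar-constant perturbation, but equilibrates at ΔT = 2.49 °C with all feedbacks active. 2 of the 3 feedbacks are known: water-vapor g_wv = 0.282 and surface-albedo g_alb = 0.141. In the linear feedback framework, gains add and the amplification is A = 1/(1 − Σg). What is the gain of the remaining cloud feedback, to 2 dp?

Amplification A = ΔT/ΔT₀ = 2.49/0.94 = 2.649.
Total gain g = 1 − 1/A = 1 − 1/2.649 = 0.6225.
Known gains sum to 0.282 + 0.141 = 0.423.
g_cld = 0.6225 − 0.423 = 0.20.

0.20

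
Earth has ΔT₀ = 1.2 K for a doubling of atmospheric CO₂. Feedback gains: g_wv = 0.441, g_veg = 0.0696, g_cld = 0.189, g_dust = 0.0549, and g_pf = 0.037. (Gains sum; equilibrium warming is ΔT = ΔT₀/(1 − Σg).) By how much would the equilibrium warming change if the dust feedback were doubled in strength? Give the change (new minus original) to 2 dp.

Original: g = 0.7915, ΔT = 1.2/(1−0.7915) = 5.7554 K.
With doubled dust: g' = 0.8464, ΔT' = 1.2/(1−0.8464) = 7.8125 K.
Change = 7.8125 − 5.7554 = 2.06 K.

2.06 K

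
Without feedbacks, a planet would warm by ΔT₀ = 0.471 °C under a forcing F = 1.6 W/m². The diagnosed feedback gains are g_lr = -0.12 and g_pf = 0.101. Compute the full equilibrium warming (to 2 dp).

Total gain g = -0.12 + 0.101 = -0.019.
Amplification A = 1/(1 + 0.019) = 0.9814.
ΔT = 0.471 × 0.9814 = 0.46 °C.

0.46 °C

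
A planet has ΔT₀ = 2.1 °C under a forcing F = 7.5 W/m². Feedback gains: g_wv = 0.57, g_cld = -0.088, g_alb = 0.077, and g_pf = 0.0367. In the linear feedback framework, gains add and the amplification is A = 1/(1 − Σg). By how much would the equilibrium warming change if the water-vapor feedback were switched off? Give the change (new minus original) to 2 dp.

-3.04 °C

Original: g = 0.5957, ΔT = 2.1/(1−0.5957) = 5.1942 °C.
Without water-vapor: g' = 0.0257, ΔT' = 2.1/(1−0.0257) = 2.1554 °C.
Change = 2.1554 − 5.1942 = -3.04 °C.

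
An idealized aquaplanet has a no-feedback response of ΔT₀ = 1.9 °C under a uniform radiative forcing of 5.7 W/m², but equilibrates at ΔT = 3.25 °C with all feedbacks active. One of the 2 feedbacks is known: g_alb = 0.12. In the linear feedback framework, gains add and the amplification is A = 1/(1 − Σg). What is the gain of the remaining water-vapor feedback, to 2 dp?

0.30

Amplification A = ΔT/ΔT₀ = 3.25/1.9 = 1.711.
Total gain g = 1 − 1/A = 1 − 1/1.711 = 0.4155.
The known gain is 0.12.
g_wv = 0.4155 − 0.12 = 0.30.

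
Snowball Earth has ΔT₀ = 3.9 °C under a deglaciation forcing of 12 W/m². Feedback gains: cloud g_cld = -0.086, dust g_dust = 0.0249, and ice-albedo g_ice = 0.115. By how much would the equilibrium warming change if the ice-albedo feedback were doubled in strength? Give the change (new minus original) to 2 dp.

0.57 °C

Original: g = 0.0539, ΔT = 3.9/(1−0.0539) = 4.1222 °C.
With doubled ice-albedo: g' = 0.1689, ΔT' = 3.9/(1−0.1689) = 4.6926 °C.
Change = 4.6926 − 4.1222 = 0.57 °C.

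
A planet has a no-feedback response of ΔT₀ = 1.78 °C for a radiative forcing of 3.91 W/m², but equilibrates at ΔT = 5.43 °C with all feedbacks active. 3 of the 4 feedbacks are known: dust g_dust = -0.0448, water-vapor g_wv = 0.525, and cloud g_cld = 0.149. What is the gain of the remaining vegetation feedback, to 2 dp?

0.04

Amplification A = ΔT/ΔT₀ = 5.43/1.78 = 3.051.
Total gain g = 1 − 1/A = 1 − 1/3.051 = 0.6722.
Known gains sum to -0.0448 + 0.525 + 0.149 = 0.6292.
g_veg = 0.6722 − 0.6292 = 0.04.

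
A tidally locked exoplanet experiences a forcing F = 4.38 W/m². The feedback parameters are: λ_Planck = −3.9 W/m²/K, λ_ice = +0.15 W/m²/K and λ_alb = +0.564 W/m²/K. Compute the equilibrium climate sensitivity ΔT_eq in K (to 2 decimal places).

Net feedback parameter λ = (−3.9) + (+0.15) + (+0.564) = -3.186 W/m²/K.
ΔT = −F/λ = −4.38/(-3.186) = 1.37 K.

1.37 K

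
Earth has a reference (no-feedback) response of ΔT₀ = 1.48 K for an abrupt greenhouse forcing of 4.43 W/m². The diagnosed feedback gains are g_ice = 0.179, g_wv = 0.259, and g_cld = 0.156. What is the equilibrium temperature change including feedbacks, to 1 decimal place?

Total gain g = 0.179 + 0.259 + 0.156 = 0.594.
Amplification A = 1/(1 − 0.594) = 2.463.
ΔT = 1.48 × 2.463 = 3.6 K.

3.6 K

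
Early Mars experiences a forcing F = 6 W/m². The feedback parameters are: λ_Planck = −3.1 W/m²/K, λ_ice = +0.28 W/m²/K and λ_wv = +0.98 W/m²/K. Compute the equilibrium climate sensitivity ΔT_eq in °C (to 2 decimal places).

3.26 °C

Net feedback parameter λ = (−3.1) + (+0.28) + (+0.98) = -1.84 W/m²/K.
ΔT = −F/λ = −6/(-1.84) = 3.26 °C.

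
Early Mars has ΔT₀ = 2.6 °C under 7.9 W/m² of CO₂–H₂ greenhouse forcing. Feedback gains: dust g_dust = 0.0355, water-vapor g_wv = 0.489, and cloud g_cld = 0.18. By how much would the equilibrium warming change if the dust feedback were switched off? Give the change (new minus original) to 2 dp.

Original: g = 0.7045, ΔT = 2.6/(1−0.7045) = 8.7986 °C.
Without dust: g' = 0.669, ΔT' = 2.6/(1−0.669) = 7.8550 °C.
Change = 7.8550 − 8.7986 = -0.94 °C.

-0.94 °C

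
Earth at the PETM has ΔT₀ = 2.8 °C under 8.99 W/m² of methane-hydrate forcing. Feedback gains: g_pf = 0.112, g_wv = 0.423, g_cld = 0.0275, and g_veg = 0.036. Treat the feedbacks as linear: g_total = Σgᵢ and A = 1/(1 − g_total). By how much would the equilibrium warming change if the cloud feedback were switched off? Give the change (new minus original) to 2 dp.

-0.45 °C

Original: g = 0.5985, ΔT = 2.8/(1−0.5985) = 6.9738 °C.
Without cloud: g' = 0.571, ΔT' = 2.8/(1−0.571) = 6.5268 °C.
Change = 6.5268 − 6.9738 = -0.45 °C.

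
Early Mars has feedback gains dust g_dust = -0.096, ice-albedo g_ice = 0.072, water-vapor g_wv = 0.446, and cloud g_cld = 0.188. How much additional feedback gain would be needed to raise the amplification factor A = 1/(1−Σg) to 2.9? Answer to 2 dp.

Current total gain = 0.61.
Target gain for A = 2.9: g* = 1 − 1/2.9 = 0.6552.
Additional gain needed = 0.6552 − 0.61 = 0.05.

0.05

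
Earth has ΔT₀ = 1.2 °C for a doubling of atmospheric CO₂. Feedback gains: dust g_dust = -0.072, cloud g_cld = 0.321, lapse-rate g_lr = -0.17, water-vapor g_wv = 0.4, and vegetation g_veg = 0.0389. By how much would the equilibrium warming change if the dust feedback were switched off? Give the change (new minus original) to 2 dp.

Original: g = 0.5179, ΔT = 1.2/(1−0.5179) = 2.4891 °C.
Without dust: g' = 0.5899, ΔT' = 1.2/(1−0.5899) = 2.9261 °C.
Change = 2.9261 − 2.4891 = 0.44 °C.

0.44 °C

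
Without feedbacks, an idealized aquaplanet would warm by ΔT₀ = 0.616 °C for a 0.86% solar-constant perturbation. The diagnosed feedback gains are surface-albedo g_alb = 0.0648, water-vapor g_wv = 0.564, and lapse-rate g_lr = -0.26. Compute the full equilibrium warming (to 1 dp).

1.0 °C

Total gain g = 0.0648 + 0.564 − 0.26 = 0.3688.
Amplification A = 1/(1 − 0.3688) = 1.584.
ΔT = 0.616 × 1.584 = 1.0 °C.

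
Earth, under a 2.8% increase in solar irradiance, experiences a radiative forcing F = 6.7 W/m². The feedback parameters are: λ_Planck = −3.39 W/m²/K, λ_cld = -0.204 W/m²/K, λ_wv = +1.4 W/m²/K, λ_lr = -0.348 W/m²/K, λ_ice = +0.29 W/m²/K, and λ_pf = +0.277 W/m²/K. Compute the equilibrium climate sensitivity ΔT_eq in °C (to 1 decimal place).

3.4 °C

Net feedback parameter λ = (−3.39) + (-0.204) + (+1.4) + (-0.348) + (+0.29) + (+0.277) = -1.975 W/m²/K.
ΔT = −F/λ = −6.7/(-1.975) = 3.4 °C.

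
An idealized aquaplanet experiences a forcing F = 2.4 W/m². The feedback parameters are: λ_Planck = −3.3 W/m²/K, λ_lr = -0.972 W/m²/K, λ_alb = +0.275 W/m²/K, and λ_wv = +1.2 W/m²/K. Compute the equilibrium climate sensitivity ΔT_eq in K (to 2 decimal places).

Net feedback parameter λ = (−3.3) + (-0.972) + (+0.275) + (+1.2) = -2.797 W/m²/K.
ΔT = −F/λ = −2.4/(-2.797) = 0.86 K.

0.86 K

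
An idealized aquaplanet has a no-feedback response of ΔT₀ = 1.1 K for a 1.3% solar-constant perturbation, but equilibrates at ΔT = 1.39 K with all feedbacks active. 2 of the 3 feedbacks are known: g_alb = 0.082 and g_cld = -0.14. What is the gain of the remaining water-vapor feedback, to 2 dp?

0.27

Amplification A = ΔT/ΔT₀ = 1.39/1.1 = 1.264.
Total gain g = 1 − 1/A = 1 − 1/1.264 = 0.2089.
Known gains sum to 0.082 − 0.14 = -0.058.
g_wv = 0.2089 + 0.058 = 0.27.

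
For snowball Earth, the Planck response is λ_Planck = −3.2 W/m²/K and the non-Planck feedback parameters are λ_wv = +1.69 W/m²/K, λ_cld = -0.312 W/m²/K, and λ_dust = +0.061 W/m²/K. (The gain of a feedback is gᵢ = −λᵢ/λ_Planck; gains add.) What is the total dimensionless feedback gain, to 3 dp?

Convert to gains: g_wv = 1.69/3.2 = 0.5281; g_cld = -0.312/3.2 = -0.0975; g_dust = 0.061/3.2 = 0.01906.
Total gain g = 0.44966.

0.450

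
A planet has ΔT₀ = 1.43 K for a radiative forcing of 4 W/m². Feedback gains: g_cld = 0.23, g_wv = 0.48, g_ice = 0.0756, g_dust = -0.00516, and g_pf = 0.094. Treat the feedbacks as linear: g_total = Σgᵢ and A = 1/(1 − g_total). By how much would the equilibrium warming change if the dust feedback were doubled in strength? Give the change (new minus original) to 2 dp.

Original: g = 0.87444, ΔT = 1.43/(1−0.87444) = 11.3890 K.
With doubled dust: g' = 0.86928, ΔT' = 1.43/(1−0.86928) = 10.9394 K.
Change = 10.9394 − 11.3890 = -0.45 K.

-0.45 K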